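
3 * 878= 2634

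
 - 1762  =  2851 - 4613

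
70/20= 7/2 =3.50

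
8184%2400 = 984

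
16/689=16/689= 0.02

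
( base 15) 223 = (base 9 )586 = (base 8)743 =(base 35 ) DS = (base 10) 483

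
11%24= 11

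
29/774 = 29/774   =  0.04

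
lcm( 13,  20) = 260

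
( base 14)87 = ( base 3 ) 11102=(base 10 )119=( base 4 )1313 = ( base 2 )1110111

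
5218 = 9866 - 4648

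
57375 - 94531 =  - 37156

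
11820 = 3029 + 8791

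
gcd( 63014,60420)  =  2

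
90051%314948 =90051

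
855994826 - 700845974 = 155148852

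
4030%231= 103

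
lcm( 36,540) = 540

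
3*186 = 558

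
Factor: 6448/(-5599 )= -2^4 * 11^( - 1)*13^1*31^1*509^ ( - 1 ) 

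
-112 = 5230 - 5342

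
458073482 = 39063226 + 419010256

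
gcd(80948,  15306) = 2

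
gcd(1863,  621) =621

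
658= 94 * 7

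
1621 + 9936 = 11557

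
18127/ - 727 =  - 18127/727 = - 24.93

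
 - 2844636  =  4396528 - 7241164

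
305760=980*312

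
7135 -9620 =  - 2485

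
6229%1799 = 832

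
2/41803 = 2/41803 = 0.00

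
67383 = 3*22461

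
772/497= 1  +  275/497 = 1.55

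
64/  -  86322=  -1+ 43129/43161 = - 0.00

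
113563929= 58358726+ 55205203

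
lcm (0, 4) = 0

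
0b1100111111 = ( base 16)33F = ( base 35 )NQ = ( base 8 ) 1477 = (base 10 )831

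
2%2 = 0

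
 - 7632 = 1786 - 9418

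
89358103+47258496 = 136616599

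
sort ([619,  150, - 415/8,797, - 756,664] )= [ - 756,-415/8, 150,  619,664, 797]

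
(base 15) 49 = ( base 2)1000101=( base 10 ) 69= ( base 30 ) 29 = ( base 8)105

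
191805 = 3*63935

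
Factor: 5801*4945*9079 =260439694655  =  5^1*7^1*23^1* 43^1*1297^1*5801^1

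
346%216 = 130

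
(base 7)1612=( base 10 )646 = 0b1010000110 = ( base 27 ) NP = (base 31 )KQ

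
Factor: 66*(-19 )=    -1254= - 2^1*3^1 *11^1*19^1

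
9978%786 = 546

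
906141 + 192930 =1099071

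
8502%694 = 174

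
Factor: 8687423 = 8687423^1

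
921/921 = 1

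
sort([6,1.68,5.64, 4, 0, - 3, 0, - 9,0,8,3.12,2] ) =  [  -  9,-3,0,0, 0, 1.68, 2,3.12,4,5.64,6,  8]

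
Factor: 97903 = 13^1*17^1*443^1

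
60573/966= 62 + 227/322 = 62.70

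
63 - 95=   -  32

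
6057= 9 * 673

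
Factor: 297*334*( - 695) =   -  2^1 *3^3 * 5^1 * 11^1*139^1*167^1 = -68942610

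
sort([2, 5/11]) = [5/11,  2]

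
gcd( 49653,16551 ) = 16551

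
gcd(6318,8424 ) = 2106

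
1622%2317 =1622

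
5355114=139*38526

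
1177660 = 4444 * 265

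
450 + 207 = 657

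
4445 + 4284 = 8729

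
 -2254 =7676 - 9930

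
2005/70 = 28  +  9/14=28.64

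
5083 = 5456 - 373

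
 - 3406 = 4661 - 8067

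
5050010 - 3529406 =1520604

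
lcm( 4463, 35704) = 35704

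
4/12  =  1/3 = 0.33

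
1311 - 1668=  - 357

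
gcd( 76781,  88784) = 1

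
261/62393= 261/62393 = 0.00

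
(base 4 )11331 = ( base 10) 381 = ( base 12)279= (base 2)101111101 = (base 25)F6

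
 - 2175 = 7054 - 9229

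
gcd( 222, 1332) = 222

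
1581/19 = 83  +  4/19 = 83.21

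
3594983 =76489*47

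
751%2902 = 751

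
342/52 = 6 + 15/26 = 6.58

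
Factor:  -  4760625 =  - 3^1*5^4 * 2539^1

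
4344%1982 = 380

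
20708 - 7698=13010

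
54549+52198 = 106747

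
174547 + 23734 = 198281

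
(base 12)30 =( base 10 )36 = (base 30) 16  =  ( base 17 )22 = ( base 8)44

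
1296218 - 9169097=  - 7872879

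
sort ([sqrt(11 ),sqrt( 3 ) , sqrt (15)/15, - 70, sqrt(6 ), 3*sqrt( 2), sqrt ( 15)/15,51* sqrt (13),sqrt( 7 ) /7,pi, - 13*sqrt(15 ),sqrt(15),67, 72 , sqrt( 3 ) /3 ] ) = [ - 70, - 13 * sqrt(15),sqrt( 15)/15, sqrt( 15)/15, sqrt (7) /7, sqrt(3 )/3,sqrt( 3 ) , sqrt (6),pi,sqrt(11)  ,  sqrt( 15 ),  3*sqrt( 2 ),67,72,51*sqrt( 13)]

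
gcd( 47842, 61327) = 1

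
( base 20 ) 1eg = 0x2b8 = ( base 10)696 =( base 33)L3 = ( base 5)10241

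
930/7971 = 310/2657 = 0.12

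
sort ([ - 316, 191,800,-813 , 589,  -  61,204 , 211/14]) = [ - 813,-316,-61, 211/14, 191, 204 , 589,800]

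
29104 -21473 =7631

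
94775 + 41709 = 136484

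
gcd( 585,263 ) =1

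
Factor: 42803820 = 2^2 *3^2*5^1 *37^1*6427^1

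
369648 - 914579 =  - 544931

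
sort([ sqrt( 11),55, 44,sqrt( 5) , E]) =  [sqrt ( 5),E, sqrt(11 ),44, 55] 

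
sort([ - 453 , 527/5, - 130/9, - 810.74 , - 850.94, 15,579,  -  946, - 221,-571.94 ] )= [ - 946 , - 850.94, - 810.74 ,  -  571.94, - 453,-221, - 130/9,15, 527/5, 579 ]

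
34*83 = 2822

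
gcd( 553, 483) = 7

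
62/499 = 62/499= 0.12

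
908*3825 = 3473100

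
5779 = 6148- 369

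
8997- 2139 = 6858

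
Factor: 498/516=2^(-1)*43^(-1) *83^1=83/86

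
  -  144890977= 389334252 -534225229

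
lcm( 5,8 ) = 40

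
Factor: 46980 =2^2*3^4*5^1*29^1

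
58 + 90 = 148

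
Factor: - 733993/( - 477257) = 11^(-1)*13^1*43^( - 1 ) * 131^1*431^1*1009^( - 1 )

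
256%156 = 100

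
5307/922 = 5307/922 = 5.76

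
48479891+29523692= 78003583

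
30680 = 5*6136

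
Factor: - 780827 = -17^1*23^1*1997^1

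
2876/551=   5 + 121/551 = 5.22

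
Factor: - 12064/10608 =  -  58/51 = -2^1*3^(-1)*17^( - 1)*29^1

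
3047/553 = 3047/553 = 5.51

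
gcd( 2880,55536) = 48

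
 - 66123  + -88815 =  - 154938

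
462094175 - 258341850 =203752325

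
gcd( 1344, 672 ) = 672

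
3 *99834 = 299502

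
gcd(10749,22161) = 3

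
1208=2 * 604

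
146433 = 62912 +83521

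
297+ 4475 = 4772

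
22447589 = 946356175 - 923908586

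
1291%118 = 111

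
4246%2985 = 1261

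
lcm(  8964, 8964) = 8964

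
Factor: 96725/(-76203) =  - 3^(-2)*5^2*53^1*73^1 * 8467^(-1 )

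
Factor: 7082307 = 3^2*19^1*83^1*499^1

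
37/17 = 2 + 3/17 =2.18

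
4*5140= 20560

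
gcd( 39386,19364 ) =94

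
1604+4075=5679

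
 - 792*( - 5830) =4617360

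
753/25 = 30 + 3/25 = 30.12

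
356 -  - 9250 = 9606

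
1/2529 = 1/2529 = 0.00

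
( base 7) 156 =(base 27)39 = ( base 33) 2o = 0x5A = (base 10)90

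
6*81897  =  491382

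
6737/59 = 114 + 11/59 = 114.19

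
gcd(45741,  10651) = 1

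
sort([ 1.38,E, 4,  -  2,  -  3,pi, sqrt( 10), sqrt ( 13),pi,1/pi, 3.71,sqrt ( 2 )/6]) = [ - 3, - 2,sqrt( 2 )/6,1/pi,1.38,E,pi,pi,sqrt( 10), sqrt( 13 ),3.71, 4] 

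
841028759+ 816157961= 1657186720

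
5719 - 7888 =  - 2169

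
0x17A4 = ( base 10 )6052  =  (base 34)580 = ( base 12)3604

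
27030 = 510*53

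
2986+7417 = 10403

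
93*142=13206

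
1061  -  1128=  - 67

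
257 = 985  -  728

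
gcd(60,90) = 30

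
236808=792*299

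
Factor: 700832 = 2^5 * 11^2*181^1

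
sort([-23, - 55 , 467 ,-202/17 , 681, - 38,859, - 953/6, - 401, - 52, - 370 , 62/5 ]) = [ - 401 , - 370 , - 953/6, - 55,  -  52, - 38, - 23 ,-202/17 , 62/5, 467, 681, 859] 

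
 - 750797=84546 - 835343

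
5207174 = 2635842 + 2571332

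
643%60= 43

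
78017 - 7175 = 70842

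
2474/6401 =2474/6401  =  0.39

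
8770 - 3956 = 4814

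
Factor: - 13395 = - 3^1 *5^1*19^1*47^1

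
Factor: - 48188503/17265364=-2^( - 2 ) * 11^1*19^1*23^( - 1) * 67^( -1)*2801^(-1)*230567^1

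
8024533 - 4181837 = 3842696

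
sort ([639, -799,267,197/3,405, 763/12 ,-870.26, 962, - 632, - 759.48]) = [ - 870.26 , - 799,-759.48,- 632, 763/12 , 197/3, 267, 405,  639, 962 ] 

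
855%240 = 135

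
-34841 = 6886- 41727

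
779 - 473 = 306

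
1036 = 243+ 793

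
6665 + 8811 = 15476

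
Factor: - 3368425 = - 5^2*67^1*2011^1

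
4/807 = 4/807 = 0.00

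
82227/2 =41113 + 1/2 = 41113.50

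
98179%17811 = 9124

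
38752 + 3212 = 41964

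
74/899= 74/899 = 0.08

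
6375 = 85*75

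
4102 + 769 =4871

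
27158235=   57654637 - 30496402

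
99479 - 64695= 34784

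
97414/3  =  32471+1/3 = 32471.33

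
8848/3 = 8848/3 = 2949.33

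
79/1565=79/1565 = 0.05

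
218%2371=218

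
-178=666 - 844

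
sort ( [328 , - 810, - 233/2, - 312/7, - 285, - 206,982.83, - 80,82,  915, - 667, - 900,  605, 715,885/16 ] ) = [ - 900, - 810, - 667, - 285, - 206, - 233/2, - 80, - 312/7 , 885/16,82,328, 605, 715,915,982.83]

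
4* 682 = 2728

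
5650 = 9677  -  4027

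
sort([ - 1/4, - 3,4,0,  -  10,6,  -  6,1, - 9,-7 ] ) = [  -  10, - 9 , - 7, -6, - 3, - 1/4 , 0, 1,4,6]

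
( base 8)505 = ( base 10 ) 325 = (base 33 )9S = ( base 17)122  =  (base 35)9a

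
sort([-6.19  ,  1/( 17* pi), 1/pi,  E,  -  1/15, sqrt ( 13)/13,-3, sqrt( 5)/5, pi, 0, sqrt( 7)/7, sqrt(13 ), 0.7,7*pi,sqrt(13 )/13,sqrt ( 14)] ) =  [ - 6.19 ,-3, - 1/15, 0, 1/ (17*pi),sqrt( 13 )/13,sqrt( 13)/13,1/pi , sqrt( 7)/7, sqrt( 5)/5,0.7,  E,pi, sqrt( 13), sqrt ( 14), 7*pi]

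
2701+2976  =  5677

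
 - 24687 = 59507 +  -84194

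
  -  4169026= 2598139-6767165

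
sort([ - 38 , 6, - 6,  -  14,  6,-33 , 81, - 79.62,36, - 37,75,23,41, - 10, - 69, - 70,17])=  [ - 79.62, - 70, - 69,-38, - 37, - 33, - 14, -10,- 6 , 6, 6,17,  23,36,41,75,81]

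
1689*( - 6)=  - 10134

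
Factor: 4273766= 2^1*7^1*17^1*17957^1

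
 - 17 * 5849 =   -  99433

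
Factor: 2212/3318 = 2^1*3^( -1)  =  2/3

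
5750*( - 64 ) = -368000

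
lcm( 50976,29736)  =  356832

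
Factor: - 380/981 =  - 2^2 * 3^( - 2)*5^1*19^1 * 109^ ( - 1)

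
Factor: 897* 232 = 208104 =2^3*3^1*13^1*23^1 * 29^1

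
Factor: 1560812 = 2^2*11^1*19^1*1867^1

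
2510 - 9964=  -  7454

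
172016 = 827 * 208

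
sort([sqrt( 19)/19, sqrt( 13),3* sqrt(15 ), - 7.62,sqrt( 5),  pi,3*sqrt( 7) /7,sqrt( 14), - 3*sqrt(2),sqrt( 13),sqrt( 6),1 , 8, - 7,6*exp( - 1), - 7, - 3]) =[  -  7.62, - 7, - 7, - 3* sqrt( 2), - 3,sqrt(19 )/19,1,3*sqrt( 7)/7,6*exp( - 1),sqrt ( 5 ),sqrt( 6),pi, sqrt( 13),sqrt ( 13), sqrt( 14),8,3 *sqrt ( 15)]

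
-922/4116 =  - 461/2058= - 0.22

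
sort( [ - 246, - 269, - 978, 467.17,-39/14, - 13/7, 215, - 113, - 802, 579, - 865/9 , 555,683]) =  [  -  978, - 802, - 269, -246, - 113,  -  865/9, - 39/14, - 13/7,215,467.17, 555, 579 , 683 ]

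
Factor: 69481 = 69481^1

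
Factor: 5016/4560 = 2^(- 1 )*5^(  -  1 )*11^1 = 11/10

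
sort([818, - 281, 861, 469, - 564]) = [-564,-281, 469 , 818,861]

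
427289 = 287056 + 140233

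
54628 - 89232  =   - 34604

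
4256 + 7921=12177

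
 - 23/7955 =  - 1 + 7932/7955 = - 0.00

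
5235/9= 581+2/3  =  581.67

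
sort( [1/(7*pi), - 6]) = [ - 6, 1/ ( 7*pi) ] 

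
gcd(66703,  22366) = 1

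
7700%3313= 1074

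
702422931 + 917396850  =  1619819781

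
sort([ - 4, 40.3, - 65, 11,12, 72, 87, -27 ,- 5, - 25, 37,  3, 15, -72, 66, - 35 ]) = [ - 72, - 65, - 35, - 27,- 25,-5,  -  4, 3, 11, 12, 15, 37, 40.3, 66, 72 , 87 ]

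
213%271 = 213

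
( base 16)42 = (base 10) 66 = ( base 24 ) 2I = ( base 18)3c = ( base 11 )60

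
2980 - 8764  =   - 5784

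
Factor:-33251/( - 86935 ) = 5^(-1)* 41^1 * 811^1 * 17387^ (-1 )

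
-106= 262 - 368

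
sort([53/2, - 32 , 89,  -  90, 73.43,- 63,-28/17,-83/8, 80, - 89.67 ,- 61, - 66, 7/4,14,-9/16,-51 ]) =[-90, -89.67, -66,-63, - 61, - 51, - 32,- 83/8, - 28/17, - 9/16, 7/4, 14, 53/2,73.43, 80, 89 ]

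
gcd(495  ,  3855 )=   15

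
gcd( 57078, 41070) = 6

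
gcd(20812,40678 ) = 946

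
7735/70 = 110 + 1/2= 110.50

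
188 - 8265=-8077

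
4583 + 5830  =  10413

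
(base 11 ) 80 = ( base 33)2m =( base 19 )4C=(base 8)130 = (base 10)88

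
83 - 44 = 39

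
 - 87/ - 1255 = 87/1255=0.07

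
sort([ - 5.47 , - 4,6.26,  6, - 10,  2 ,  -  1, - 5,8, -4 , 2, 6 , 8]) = [ - 10 ,-5.47, - 5, - 4, -4, - 1, 2,2,6 , 6, 6.26 , 8 , 8]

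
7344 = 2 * 3672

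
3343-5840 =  - 2497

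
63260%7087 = 6564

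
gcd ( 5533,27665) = 5533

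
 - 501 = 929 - 1430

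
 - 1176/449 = - 3+171/449 =- 2.62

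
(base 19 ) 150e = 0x21e6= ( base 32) 8F6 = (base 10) 8678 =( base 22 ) hka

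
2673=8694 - 6021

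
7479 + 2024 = 9503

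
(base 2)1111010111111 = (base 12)467B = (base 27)ALE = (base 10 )7871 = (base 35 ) 6EV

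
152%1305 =152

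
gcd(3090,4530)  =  30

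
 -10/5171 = -10/5171 = -0.00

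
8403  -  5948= 2455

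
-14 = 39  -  53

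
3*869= 2607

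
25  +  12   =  37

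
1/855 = 1/855=0.00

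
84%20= 4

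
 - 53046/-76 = 697 + 37/38 = 697.97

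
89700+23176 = 112876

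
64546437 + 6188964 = 70735401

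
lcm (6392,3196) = 6392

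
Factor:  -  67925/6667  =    -  5^2*11^1*13^1*19^1 *59^( -1) * 113^( - 1 )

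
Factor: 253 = 11^1*23^1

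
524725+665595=1190320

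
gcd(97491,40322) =1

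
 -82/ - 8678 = 41/4339  =  0.01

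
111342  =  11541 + 99801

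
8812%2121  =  328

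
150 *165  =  24750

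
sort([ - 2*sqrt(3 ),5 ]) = [ - 2*sqrt( 3), 5 ]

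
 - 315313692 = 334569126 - 649882818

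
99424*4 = 397696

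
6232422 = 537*11606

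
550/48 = 11 + 11/24 = 11.46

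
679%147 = 91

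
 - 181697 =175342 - 357039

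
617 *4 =2468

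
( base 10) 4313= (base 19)bi0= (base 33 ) 3VN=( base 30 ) 4nn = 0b1000011011001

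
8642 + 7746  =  16388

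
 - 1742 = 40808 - 42550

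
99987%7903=5151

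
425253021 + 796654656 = 1221907677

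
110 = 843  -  733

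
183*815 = 149145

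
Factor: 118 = 2^1*59^1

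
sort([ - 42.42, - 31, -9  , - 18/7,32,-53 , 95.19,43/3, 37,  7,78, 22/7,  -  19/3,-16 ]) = [-53,-42.42, - 31, - 16,  -  9, -19/3, - 18/7, 22/7, 7,43/3, 32,37, 78, 95.19]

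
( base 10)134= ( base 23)5J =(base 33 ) 42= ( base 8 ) 206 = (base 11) 112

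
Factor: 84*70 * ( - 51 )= -299880= - 2^3*3^2*5^1*7^2*17^1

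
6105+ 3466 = 9571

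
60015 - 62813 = - 2798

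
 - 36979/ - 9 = 4108 + 7/9 = 4108.78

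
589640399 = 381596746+208043653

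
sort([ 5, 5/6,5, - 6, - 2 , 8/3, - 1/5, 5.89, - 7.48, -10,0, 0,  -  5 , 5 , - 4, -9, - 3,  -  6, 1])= [ - 10, - 9, - 7.48, - 6, - 6, - 5, - 4, - 3,  -  2, - 1/5, 0,0, 5/6,1,8/3,  5, 5, 5, 5.89] 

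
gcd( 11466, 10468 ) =2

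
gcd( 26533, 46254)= 13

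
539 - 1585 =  - 1046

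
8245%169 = 133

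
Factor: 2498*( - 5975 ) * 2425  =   - 36194458750 = - 2^1*5^4*97^1*239^1 * 1249^1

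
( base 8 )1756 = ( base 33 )UG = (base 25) 1F6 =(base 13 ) 5c5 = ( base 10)1006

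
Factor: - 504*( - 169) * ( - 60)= - 2^5*3^3*5^1*7^1*13^2 = - 5110560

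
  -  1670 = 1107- 2777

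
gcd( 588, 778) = 2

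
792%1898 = 792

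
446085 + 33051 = 479136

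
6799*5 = 33995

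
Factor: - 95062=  - 2^1*11^1 * 29^1*149^1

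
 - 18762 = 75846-94608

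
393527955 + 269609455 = 663137410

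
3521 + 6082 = 9603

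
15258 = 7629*2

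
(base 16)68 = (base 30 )3E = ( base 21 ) 4K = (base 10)104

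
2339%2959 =2339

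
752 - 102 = 650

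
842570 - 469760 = 372810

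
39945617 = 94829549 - 54883932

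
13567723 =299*45377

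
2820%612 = 372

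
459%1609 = 459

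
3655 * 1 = 3655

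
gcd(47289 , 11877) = 3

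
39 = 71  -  32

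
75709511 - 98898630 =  - 23189119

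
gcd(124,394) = 2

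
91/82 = 1 + 9/82 = 1.11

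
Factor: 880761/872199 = 3^ ( - 1 )*7^1*41941^1*96911^( - 1 ) = 293587/290733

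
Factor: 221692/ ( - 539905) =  - 2^2*5^(- 1 )*19^1 * 2917^1 * 107981^ ( - 1)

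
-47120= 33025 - 80145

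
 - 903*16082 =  - 14522046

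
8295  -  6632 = 1663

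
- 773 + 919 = 146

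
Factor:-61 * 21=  - 3^1*7^1*61^1 = - 1281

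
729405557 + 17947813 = 747353370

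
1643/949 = 1 + 694/949 = 1.73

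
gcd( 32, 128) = 32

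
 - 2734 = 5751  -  8485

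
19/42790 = 19/42790=0.00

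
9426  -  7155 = 2271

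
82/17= 82/17 = 4.82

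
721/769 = 721/769 = 0.94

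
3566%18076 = 3566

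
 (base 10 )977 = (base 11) 809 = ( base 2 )1111010001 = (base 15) 452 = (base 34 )SP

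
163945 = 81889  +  82056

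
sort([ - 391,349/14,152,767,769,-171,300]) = [ - 391, - 171,349/14, 152, 300, 767,769 ] 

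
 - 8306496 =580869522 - 589176018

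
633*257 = 162681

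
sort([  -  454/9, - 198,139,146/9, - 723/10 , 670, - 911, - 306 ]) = [ - 911, - 306,-198, - 723/10, - 454/9,146/9, 139,670]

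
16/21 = 16/21  =  0.76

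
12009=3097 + 8912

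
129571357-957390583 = - 827819226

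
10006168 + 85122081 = 95128249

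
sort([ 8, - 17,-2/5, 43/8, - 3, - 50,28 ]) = [- 50, - 17 , - 3, - 2/5, 43/8, 8,28 ] 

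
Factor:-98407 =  - 98407^1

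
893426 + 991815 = 1885241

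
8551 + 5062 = 13613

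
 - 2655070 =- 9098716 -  - 6443646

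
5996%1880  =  356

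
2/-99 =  - 1 + 97/99  =  - 0.02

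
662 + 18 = 680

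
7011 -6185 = 826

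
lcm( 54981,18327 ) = 54981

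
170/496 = 85/248 = 0.34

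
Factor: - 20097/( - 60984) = 29/88 = 2^( -3 )*11^( - 1 )*29^1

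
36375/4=36375/4 = 9093.75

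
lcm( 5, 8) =40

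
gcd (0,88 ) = 88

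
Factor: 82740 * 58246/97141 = 4819274040/97141 = 2^3*3^1*5^1*7^1*11^(- 1 )*197^1*8831^( - 1)*29123^1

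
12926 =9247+3679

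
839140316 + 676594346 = 1515734662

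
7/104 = 7/104 = 0.07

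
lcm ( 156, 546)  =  1092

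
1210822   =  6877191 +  - 5666369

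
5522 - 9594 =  -4072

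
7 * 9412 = 65884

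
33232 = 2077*16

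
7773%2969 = 1835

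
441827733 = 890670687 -448842954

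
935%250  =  185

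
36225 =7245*5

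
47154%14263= 4365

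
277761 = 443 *627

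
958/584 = 1 + 187/292= 1.64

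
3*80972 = 242916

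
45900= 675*68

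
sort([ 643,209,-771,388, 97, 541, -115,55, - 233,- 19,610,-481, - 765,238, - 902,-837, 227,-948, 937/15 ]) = [-948 ,-902, - 837,-771,-765,-481, - 233, - 115,  -  19, 55,937/15, 97, 209, 227 , 238, 388, 541,  610, 643] 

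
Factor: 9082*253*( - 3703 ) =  - 8508553438 = -2^1*7^1*11^1 * 19^1*23^3*239^1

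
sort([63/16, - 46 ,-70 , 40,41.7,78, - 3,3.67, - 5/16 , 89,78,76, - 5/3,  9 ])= [ - 70 ,- 46,  -  3, - 5/3, - 5/16,3.67,63/16,9,40,41.7,76 , 78,78, 89]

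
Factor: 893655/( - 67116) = -42555/3196 = - 2^( - 2)*3^1*5^1*17^( - 1)*47^( - 1 )*2837^1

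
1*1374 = 1374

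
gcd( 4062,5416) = 1354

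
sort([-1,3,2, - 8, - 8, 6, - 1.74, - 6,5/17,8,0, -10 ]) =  [ - 10, - 8, - 8,-6,-1.74,-1,  0, 5/17,  2,3,6,8 ]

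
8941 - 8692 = 249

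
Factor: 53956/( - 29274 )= - 94/51 = - 2^1*3^( - 1)*17^( - 1 ) * 47^1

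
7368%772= 420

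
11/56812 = 11/56812 = 0.00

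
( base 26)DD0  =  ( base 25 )EF1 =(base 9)13460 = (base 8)21646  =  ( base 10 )9126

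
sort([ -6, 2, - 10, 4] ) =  [-10, -6, 2,  4 ]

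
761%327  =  107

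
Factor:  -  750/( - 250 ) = 3^1=   3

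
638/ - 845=- 638/845  =  -0.76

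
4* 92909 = 371636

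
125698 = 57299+68399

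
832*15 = 12480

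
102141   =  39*2619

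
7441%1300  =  941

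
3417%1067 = 216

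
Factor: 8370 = 2^1*3^3*5^1*31^1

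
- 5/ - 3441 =5/3441= 0.00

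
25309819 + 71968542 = 97278361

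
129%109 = 20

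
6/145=6/145 = 0.04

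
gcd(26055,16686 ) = 27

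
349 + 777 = 1126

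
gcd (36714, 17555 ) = 1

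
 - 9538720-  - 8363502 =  - 1175218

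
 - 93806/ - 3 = 93806/3= 31268.67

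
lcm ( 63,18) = 126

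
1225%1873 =1225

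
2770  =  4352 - 1582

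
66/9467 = 66/9467 = 0.01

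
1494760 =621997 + 872763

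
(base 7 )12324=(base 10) 3252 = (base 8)6264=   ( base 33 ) 2wi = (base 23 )639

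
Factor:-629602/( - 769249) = 2^1 * 13^( - 1) * 23^1 * 47^(-1 )*1259^ (-1)*13687^1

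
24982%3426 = 1000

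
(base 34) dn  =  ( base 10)465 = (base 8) 721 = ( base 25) if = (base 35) da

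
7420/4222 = 1 + 1599/2111 = 1.76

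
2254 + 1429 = 3683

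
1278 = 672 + 606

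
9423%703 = 284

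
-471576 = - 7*67368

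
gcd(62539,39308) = 1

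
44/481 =44/481 = 0.09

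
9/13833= 1/1537 = 0.00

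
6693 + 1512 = 8205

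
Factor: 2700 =2^2 * 3^3*5^2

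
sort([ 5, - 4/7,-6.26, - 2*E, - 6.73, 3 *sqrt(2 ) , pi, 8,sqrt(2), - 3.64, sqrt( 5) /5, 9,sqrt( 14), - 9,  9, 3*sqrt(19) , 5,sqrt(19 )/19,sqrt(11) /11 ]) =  [ -9, - 6.73,-6.26, - 2*E, - 3.64, - 4/7, sqrt(19)/19,sqrt ( 11) /11, sqrt ( 5 ) /5,sqrt(2 ), pi, sqrt(14), 3*sqrt(2 ), 5, 5,8, 9,9, 3*sqrt( 19 ) ]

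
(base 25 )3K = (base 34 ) 2r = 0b1011111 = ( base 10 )95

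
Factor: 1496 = 2^3 *11^1*17^1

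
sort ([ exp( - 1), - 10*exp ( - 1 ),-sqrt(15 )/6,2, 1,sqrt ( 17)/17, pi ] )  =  [  -  10 * exp ( - 1), - sqrt( 15 ) /6 , sqrt (17) /17,exp (-1 ),1,2 , pi ] 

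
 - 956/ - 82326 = 478/41163=   0.01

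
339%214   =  125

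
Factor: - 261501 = - 3^1*67^1 * 1301^1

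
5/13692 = 5/13692 = 0.00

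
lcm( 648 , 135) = 3240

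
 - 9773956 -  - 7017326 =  - 2756630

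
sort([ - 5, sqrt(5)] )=[ - 5,sqrt(5) ]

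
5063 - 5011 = 52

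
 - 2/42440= - 1/21220 =- 0.00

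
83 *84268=6994244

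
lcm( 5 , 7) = 35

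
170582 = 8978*19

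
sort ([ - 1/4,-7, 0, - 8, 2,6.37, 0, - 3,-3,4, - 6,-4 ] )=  [ - 8 ,-7, - 6, - 4, - 3, - 3,-1/4,0,0, 2,4, 6.37 ] 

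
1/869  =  1/869 = 0.00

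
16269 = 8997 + 7272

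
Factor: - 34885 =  - 5^1*6977^1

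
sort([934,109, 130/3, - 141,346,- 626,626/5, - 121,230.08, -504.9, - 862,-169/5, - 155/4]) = [-862, - 626,-504.9, - 141, - 121, - 155/4, - 169/5, 130/3,109,626/5 , 230.08, 346, 934] 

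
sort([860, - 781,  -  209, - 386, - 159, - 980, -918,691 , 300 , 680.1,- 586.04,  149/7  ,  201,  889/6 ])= [-980, - 918, - 781, - 586.04, - 386 , - 209, - 159, 149/7,  889/6,  201,300,680.1,691, 860]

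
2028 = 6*338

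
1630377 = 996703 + 633674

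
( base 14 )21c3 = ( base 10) 5855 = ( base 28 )7d3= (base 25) 995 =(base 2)1011011011111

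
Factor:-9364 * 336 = -3146304 = -2^6*3^1 * 7^1 * 2341^1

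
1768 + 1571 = 3339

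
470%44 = 30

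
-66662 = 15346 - 82008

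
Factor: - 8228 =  - 2^2*11^2*17^1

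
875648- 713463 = 162185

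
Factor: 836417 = 17^1*49201^1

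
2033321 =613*3317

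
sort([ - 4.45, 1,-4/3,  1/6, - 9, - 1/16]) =[ - 9, - 4.45, - 4/3, - 1/16,1/6,1]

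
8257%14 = 11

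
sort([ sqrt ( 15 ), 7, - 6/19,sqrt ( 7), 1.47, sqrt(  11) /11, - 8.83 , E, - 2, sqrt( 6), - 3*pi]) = [ - 3*pi, -8.83,-2, - 6/19,sqrt( 11) /11,1.47,sqrt( 6 ),sqrt(7 ), E, sqrt (15), 7] 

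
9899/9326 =9899/9326= 1.06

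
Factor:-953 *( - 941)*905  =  811579565 =5^1*181^1*941^1*953^1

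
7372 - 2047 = 5325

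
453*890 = 403170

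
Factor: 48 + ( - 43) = 5 =5^1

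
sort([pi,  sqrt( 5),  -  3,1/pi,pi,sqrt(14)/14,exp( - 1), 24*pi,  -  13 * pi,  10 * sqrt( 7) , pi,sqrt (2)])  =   [ - 13*pi,  -  3,sqrt ( 14)/14, 1/pi,  exp( - 1),sqrt(2), sqrt( 5),pi,pi , pi,10*sqrt( 7),24*pi]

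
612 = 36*17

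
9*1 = 9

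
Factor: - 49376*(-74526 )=2^6*3^1*1543^1*12421^1 = 3679795776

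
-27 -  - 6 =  - 21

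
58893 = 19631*3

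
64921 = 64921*1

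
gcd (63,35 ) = 7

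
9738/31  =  9738/31=314.13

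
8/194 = 4/97 = 0.04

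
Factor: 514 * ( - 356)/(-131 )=2^3 * 89^1*131^( - 1)*257^1 = 182984/131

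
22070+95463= 117533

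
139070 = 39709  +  99361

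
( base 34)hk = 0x256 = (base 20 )19i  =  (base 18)1F4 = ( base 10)598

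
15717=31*507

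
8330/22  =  4165/11= 378.64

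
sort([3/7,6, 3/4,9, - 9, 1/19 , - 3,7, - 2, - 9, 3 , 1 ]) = [-9, -9, - 3, - 2,1/19, 3/7,  3/4, 1,  3,  6,  7, 9 ]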